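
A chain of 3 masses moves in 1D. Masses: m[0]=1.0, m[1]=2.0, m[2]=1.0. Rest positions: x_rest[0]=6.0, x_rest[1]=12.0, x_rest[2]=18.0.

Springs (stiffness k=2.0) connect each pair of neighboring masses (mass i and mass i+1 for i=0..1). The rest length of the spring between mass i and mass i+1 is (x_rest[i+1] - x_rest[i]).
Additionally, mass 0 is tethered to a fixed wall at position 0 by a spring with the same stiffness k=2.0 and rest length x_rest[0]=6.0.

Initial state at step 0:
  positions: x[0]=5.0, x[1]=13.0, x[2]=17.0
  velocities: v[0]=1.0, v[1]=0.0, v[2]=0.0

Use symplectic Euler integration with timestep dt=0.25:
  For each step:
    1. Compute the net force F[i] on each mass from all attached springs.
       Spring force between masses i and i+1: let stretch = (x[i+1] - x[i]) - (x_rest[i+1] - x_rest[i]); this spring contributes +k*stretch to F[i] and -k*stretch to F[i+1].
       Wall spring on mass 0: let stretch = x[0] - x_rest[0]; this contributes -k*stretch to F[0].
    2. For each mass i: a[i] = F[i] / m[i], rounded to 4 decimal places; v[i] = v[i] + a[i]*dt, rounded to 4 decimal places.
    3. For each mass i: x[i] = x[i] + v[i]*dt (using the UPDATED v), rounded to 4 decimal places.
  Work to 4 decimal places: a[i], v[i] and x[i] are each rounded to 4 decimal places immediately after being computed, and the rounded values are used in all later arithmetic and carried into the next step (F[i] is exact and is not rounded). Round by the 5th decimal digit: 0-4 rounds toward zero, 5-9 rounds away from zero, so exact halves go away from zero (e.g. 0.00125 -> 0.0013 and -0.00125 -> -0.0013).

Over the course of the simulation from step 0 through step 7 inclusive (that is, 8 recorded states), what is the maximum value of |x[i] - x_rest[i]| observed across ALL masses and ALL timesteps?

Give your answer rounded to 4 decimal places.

Answer: 1.6181

Derivation:
Step 0: x=[5.0000 13.0000 17.0000] v=[1.0000 0.0000 0.0000]
Step 1: x=[5.6250 12.7500 17.2500] v=[2.5000 -1.0000 1.0000]
Step 2: x=[6.4375 12.3359 17.6875] v=[3.2500 -1.6563 1.7500]
Step 3: x=[7.1826 11.8877 18.2061] v=[2.9805 -1.7930 2.0742]
Step 4: x=[7.6181 11.5403 18.6849] v=[1.7418 -1.3897 1.9150]
Step 5: x=[7.5916 11.3943 19.0206] v=[-0.1062 -0.5841 1.3427]
Step 6: x=[7.0914 11.4873 19.1530] v=[-2.0007 0.3718 0.5296]
Step 7: x=[6.2543 11.7846 19.0772] v=[-3.3485 1.1893 -0.3033]
Max displacement = 1.6181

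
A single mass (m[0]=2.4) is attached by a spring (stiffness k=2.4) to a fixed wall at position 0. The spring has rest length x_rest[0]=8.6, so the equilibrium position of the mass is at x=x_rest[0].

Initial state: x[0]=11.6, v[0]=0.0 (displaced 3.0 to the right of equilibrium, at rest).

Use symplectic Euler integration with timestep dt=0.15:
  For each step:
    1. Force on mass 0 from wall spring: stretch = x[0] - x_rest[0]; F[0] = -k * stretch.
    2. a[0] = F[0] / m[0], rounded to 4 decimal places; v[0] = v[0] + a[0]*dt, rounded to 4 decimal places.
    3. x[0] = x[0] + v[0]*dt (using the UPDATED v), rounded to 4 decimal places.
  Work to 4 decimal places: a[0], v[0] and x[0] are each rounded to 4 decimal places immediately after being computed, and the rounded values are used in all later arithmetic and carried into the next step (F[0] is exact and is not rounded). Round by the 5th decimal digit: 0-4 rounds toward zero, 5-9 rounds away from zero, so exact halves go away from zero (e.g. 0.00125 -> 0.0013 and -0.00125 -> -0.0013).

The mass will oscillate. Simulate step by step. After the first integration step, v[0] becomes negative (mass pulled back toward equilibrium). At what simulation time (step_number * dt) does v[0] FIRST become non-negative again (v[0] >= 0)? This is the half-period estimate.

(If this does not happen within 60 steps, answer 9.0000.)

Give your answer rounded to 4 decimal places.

Answer: 3.1500

Derivation:
Step 0: x=[11.6000] v=[0.0000]
Step 1: x=[11.5325] v=[-0.4500]
Step 2: x=[11.3990] v=[-0.8899]
Step 3: x=[11.2025] v=[-1.3098]
Step 4: x=[10.9475] v=[-1.7002]
Step 5: x=[10.6397] v=[-2.0523]
Step 6: x=[10.2860] v=[-2.3583]
Step 7: x=[9.8943] v=[-2.6112]
Step 8: x=[9.4735] v=[-2.8053]
Step 9: x=[9.0331] v=[-2.9363]
Step 10: x=[8.5829] v=[-3.0013]
Step 11: x=[8.1331] v=[-2.9987]
Step 12: x=[7.6938] v=[-2.9287]
Step 13: x=[7.2749] v=[-2.7928]
Step 14: x=[6.8858] v=[-2.5940]
Step 15: x=[6.5353] v=[-2.3369]
Step 16: x=[6.2312] v=[-2.0272]
Step 17: x=[5.9804] v=[-1.6719]
Step 18: x=[5.7886] v=[-1.2790]
Step 19: x=[5.6600] v=[-0.8573]
Step 20: x=[5.5976] v=[-0.4163]
Step 21: x=[5.6027] v=[0.0341]
First v>=0 after going negative at step 21, time=3.1500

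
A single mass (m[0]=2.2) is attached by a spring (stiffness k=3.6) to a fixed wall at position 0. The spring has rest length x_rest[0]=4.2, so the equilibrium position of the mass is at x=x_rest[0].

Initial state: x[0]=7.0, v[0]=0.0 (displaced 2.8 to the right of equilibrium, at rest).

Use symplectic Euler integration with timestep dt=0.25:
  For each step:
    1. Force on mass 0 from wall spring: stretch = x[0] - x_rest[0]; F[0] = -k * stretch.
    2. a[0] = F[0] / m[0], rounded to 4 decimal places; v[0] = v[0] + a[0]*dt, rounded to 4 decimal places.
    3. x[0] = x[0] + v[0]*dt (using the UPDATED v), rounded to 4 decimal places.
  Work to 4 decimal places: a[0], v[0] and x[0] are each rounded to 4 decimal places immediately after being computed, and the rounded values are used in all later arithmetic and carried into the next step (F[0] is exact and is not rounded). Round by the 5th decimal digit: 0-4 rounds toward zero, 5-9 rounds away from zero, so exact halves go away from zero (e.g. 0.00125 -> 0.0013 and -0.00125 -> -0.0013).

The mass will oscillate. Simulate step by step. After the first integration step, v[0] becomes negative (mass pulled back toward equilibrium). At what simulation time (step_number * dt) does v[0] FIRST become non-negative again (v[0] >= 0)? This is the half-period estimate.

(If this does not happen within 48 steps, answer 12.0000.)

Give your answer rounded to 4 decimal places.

Answer: 2.5000

Derivation:
Step 0: x=[7.0000] v=[0.0000]
Step 1: x=[6.7136] v=[-1.1455]
Step 2: x=[6.1702] v=[-2.1738]
Step 3: x=[5.4253] v=[-2.9798]
Step 4: x=[4.5550] v=[-3.4811]
Step 5: x=[3.6484] v=[-3.6263]
Step 6: x=[2.7982] v=[-3.4007]
Step 7: x=[2.0914] v=[-2.8272]
Step 8: x=[1.6003] v=[-1.9646]
Step 9: x=[1.3750] v=[-0.9011]
Step 10: x=[1.4387] v=[0.2546]
First v>=0 after going negative at step 10, time=2.5000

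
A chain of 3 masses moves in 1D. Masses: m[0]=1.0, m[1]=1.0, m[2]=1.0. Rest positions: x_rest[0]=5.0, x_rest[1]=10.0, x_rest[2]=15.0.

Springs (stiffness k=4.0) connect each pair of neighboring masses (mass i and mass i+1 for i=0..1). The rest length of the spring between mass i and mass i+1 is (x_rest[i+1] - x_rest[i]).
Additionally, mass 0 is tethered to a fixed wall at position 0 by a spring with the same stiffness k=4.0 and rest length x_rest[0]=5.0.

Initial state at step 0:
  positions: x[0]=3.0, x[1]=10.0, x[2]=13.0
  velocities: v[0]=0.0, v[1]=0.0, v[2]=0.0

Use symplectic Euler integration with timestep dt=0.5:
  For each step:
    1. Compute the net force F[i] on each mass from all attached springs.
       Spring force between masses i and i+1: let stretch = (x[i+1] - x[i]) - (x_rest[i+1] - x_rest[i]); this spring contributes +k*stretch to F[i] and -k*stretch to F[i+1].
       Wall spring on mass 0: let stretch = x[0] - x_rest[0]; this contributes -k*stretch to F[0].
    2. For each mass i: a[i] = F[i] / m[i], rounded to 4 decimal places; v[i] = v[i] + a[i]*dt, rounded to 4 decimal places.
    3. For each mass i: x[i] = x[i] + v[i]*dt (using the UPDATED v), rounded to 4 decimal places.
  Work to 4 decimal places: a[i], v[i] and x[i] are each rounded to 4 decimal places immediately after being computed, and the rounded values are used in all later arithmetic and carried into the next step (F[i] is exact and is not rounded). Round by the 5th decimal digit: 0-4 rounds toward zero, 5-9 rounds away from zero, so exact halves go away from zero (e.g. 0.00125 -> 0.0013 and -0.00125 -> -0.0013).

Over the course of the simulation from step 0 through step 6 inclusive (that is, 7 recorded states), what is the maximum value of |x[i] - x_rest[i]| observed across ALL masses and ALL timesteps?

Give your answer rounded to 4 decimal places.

Step 0: x=[3.0000 10.0000 13.0000] v=[0.0000 0.0000 0.0000]
Step 1: x=[7.0000 6.0000 15.0000] v=[8.0000 -8.0000 4.0000]
Step 2: x=[3.0000 12.0000 13.0000] v=[-8.0000 12.0000 -4.0000]
Step 3: x=[5.0000 10.0000 15.0000] v=[4.0000 -4.0000 4.0000]
Step 4: x=[7.0000 8.0000 17.0000] v=[4.0000 -4.0000 4.0000]
Step 5: x=[3.0000 14.0000 15.0000] v=[-8.0000 12.0000 -4.0000]
Step 6: x=[7.0000 10.0000 17.0000] v=[8.0000 -8.0000 4.0000]
Max displacement = 4.0000

Answer: 4.0000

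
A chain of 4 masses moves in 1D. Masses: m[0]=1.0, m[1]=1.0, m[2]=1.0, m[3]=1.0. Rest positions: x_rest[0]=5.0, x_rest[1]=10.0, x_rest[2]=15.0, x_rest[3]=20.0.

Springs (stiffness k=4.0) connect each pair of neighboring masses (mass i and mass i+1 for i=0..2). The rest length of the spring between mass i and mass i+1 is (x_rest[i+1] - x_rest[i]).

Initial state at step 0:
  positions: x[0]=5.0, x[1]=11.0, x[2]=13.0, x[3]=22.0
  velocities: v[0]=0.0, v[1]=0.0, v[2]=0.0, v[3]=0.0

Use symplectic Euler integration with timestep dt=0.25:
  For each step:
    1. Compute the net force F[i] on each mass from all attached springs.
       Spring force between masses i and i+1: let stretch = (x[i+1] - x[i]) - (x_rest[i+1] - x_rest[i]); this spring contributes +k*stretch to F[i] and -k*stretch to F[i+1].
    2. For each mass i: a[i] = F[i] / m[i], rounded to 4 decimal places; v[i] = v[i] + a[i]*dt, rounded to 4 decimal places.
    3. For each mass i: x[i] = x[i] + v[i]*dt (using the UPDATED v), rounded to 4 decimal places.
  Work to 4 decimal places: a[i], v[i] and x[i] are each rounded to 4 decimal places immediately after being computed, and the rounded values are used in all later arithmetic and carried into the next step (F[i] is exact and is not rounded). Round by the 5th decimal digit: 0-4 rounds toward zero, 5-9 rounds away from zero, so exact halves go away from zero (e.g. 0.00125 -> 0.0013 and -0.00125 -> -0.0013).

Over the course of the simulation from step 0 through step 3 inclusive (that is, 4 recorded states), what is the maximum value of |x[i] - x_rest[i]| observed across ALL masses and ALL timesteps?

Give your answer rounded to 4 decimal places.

Step 0: x=[5.0000 11.0000 13.0000 22.0000] v=[0.0000 0.0000 0.0000 0.0000]
Step 1: x=[5.2500 10.0000 14.7500 21.0000] v=[1.0000 -4.0000 7.0000 -4.0000]
Step 2: x=[5.4375 9.0000 16.8750 19.6875] v=[0.7500 -4.0000 8.5000 -5.2500]
Step 3: x=[5.2656 9.0781 17.7344 18.9219] v=[-0.6875 0.3125 3.4375 -3.0625]
Max displacement = 2.7344

Answer: 2.7344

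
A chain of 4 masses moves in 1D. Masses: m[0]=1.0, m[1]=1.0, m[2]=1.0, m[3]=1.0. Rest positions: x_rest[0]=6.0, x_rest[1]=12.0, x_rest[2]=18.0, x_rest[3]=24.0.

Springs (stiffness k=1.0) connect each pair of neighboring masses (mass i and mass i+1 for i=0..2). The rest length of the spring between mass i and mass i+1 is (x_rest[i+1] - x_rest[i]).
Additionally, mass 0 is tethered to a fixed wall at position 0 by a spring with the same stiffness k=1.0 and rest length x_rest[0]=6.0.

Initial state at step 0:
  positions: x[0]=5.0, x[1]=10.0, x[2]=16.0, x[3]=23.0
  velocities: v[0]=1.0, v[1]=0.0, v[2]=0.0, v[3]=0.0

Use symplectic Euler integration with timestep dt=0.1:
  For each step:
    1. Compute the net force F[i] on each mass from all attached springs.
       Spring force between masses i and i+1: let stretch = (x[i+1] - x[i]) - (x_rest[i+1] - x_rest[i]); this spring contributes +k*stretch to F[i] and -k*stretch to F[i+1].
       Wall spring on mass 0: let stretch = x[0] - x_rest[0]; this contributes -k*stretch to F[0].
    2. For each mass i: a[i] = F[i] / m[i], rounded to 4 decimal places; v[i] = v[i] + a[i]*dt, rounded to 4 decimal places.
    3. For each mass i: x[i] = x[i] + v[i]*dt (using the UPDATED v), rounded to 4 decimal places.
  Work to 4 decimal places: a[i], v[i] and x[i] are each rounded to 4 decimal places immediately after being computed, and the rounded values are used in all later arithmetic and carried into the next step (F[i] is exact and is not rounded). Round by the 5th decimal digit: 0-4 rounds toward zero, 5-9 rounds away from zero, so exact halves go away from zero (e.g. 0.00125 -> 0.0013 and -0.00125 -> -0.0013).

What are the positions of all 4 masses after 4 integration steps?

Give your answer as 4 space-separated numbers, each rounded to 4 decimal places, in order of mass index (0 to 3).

Step 0: x=[5.0000 10.0000 16.0000 23.0000] v=[1.0000 0.0000 0.0000 0.0000]
Step 1: x=[5.1000 10.0100 16.0100 22.9900] v=[1.0000 0.1000 0.1000 -0.1000]
Step 2: x=[5.1981 10.0309 16.0298 22.9702] v=[0.9810 0.2090 0.1980 -0.1980]
Step 3: x=[5.2926 10.0635 16.0590 22.9410] v=[0.9445 0.3256 0.2922 -0.2920]
Step 4: x=[5.3818 10.1083 16.0971 22.9030] v=[0.8923 0.4481 0.3809 -0.3802]

Answer: 5.3818 10.1083 16.0971 22.9030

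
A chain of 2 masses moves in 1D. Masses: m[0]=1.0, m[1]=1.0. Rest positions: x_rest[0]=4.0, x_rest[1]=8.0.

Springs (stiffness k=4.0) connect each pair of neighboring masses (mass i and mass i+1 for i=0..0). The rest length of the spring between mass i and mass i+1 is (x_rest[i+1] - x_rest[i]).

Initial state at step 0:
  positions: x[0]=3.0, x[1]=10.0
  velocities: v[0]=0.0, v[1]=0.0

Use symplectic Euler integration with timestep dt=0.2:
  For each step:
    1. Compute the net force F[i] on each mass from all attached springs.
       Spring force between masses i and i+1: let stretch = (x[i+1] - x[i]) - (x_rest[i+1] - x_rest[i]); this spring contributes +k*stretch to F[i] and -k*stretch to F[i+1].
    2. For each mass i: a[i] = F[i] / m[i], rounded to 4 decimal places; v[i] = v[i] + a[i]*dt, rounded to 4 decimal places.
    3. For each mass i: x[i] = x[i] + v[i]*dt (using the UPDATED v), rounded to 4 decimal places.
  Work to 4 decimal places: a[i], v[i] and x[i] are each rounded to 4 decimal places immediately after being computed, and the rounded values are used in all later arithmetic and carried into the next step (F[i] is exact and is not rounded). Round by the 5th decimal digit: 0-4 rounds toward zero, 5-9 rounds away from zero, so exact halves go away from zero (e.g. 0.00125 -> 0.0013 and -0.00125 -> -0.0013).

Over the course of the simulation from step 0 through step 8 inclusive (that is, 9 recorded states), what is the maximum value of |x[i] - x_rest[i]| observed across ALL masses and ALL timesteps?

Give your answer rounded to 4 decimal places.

Answer: 2.0638

Derivation:
Step 0: x=[3.0000 10.0000] v=[0.0000 0.0000]
Step 1: x=[3.4800 9.5200] v=[2.4000 -2.4000]
Step 2: x=[4.2864 8.7136] v=[4.0320 -4.0320]
Step 3: x=[5.1612 7.8388] v=[4.3738 -4.3738]
Step 4: x=[5.8244 7.1756] v=[3.3159 -3.3159]
Step 5: x=[6.0638 6.9362] v=[1.1969 -1.1969]
Step 6: x=[5.8028 7.1972] v=[-1.3052 1.3052]
Step 7: x=[5.1249 7.8751] v=[-3.3897 3.3897]
Step 8: x=[4.2470 8.7530] v=[-4.3895 4.3895]
Max displacement = 2.0638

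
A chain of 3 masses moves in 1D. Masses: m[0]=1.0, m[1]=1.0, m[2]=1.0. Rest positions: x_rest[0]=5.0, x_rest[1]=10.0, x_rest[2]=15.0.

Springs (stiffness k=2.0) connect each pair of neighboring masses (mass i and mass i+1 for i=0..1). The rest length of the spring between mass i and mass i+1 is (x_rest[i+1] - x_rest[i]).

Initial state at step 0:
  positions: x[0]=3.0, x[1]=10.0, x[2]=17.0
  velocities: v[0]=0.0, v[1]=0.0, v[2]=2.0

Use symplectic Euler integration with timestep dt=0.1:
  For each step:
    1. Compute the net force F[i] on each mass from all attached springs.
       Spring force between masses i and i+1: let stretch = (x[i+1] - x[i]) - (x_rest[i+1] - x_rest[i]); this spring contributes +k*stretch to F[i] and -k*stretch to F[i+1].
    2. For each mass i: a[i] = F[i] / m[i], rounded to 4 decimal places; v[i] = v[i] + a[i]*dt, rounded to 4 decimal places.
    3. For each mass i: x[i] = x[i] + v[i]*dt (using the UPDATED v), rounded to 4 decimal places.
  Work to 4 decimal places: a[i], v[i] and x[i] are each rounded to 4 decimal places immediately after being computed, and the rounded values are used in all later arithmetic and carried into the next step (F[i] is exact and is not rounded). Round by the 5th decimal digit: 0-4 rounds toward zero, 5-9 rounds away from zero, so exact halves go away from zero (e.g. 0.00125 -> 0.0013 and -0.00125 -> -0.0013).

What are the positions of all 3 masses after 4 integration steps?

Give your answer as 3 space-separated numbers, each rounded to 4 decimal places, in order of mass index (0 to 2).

Step 0: x=[3.0000 10.0000 17.0000] v=[0.0000 0.0000 2.0000]
Step 1: x=[3.0400 10.0000 17.1600] v=[0.4000 0.0000 1.6000]
Step 2: x=[3.1192 10.0040 17.2768] v=[0.7920 0.0400 1.1680]
Step 3: x=[3.2361 10.0158 17.3481] v=[1.1690 0.1176 0.7134]
Step 4: x=[3.3886 10.0386 17.3728] v=[1.5249 0.2281 0.2469]

Answer: 3.3886 10.0386 17.3728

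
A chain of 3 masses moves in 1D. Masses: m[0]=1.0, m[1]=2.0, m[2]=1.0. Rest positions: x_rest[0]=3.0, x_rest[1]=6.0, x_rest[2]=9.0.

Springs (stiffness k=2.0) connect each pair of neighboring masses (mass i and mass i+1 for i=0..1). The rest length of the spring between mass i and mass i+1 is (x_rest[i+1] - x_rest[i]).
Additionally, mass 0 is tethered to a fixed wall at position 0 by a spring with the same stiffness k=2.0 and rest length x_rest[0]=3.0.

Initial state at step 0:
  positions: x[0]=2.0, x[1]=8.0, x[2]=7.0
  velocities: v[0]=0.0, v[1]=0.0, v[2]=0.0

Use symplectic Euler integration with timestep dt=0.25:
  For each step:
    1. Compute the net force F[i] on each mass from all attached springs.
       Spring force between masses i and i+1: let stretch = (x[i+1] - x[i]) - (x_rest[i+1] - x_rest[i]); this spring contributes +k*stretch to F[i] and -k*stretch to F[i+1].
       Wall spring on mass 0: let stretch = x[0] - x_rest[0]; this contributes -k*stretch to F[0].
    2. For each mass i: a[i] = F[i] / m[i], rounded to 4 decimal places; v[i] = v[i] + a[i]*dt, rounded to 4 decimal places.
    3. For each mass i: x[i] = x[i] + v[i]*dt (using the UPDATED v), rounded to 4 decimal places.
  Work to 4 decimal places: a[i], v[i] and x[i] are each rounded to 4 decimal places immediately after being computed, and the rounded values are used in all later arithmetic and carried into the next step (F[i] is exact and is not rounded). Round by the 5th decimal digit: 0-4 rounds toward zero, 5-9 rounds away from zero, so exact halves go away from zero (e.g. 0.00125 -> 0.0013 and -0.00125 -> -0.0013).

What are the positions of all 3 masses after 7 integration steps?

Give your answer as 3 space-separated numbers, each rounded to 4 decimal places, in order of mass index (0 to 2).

Step 0: x=[2.0000 8.0000 7.0000] v=[0.0000 0.0000 0.0000]
Step 1: x=[2.5000 7.5625 7.5000] v=[2.0000 -1.7500 2.0000]
Step 2: x=[3.3203 6.8047 8.3828] v=[3.2813 -3.0313 3.5313]
Step 3: x=[4.1612 5.9277 9.4434] v=[3.3634 -3.5079 4.2423]
Step 4: x=[4.7027 5.1601 10.4395] v=[2.1661 -3.0706 3.9845]
Step 5: x=[4.7136 4.6938 11.1507] v=[0.0435 -1.8651 2.8448]
Step 6: x=[4.1328 4.6323 11.4298] v=[-2.3232 -0.2459 1.1164]
Step 7: x=[3.0978 4.9645 11.2342] v=[-4.1399 1.3286 -0.7824]

Answer: 3.0978 4.9645 11.2342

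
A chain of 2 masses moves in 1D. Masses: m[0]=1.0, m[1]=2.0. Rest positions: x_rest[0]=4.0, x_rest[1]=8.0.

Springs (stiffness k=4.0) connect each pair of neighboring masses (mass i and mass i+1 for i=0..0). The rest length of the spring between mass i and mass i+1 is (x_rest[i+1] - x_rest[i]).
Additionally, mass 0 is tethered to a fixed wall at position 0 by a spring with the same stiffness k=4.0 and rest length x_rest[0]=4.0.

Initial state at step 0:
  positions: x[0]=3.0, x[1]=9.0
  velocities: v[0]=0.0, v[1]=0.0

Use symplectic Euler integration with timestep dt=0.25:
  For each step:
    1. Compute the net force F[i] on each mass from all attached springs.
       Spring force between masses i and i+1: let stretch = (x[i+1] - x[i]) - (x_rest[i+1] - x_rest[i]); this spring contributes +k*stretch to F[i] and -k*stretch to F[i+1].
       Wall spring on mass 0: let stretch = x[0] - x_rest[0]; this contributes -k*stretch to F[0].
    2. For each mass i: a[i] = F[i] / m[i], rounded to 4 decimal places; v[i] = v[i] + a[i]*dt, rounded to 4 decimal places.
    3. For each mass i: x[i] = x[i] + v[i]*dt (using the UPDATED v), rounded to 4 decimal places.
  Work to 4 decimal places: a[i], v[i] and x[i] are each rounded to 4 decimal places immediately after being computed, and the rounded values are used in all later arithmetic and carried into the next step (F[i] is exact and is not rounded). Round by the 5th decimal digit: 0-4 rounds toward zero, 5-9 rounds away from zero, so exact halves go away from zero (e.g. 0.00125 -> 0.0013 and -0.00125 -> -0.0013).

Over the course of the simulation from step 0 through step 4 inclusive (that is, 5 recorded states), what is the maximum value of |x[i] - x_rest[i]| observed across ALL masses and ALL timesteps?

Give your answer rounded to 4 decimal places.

Answer: 1.5625

Derivation:
Step 0: x=[3.0000 9.0000] v=[0.0000 0.0000]
Step 1: x=[3.7500 8.7500] v=[3.0000 -1.0000]
Step 2: x=[4.8125 8.3750] v=[4.2500 -1.5000]
Step 3: x=[5.5625 8.0547] v=[3.0000 -1.2813]
Step 4: x=[5.5449 7.9229] v=[-0.0703 -0.5274]
Max displacement = 1.5625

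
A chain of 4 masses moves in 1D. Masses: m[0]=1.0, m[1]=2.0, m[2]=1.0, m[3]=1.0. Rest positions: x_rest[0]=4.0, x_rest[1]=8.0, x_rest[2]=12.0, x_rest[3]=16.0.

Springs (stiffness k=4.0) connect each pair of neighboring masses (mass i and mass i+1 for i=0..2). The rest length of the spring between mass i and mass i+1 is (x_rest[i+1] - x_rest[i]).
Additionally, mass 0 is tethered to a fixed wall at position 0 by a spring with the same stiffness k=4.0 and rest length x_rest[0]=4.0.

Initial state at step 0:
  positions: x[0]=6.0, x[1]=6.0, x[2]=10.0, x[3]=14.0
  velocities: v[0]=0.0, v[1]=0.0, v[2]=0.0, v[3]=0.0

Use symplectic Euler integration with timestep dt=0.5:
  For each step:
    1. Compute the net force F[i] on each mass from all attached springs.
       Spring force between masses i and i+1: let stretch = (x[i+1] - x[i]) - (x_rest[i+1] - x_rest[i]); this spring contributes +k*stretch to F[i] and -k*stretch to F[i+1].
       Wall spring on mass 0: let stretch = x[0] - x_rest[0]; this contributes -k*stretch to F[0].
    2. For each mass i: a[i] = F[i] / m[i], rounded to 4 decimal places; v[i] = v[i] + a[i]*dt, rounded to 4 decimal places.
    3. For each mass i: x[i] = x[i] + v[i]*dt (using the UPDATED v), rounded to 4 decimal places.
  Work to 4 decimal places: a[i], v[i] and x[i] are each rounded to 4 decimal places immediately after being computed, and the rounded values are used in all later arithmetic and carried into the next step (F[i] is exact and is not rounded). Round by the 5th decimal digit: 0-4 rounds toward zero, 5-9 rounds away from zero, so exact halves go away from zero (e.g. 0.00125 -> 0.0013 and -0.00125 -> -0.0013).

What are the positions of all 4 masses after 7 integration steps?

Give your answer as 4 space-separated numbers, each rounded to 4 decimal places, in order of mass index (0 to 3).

Step 0: x=[6.0000 6.0000 10.0000 14.0000] v=[0.0000 0.0000 0.0000 0.0000]
Step 1: x=[0.0000 8.0000 10.0000 14.0000] v=[-12.0000 4.0000 0.0000 0.0000]
Step 2: x=[2.0000 7.0000 12.0000 14.0000] v=[4.0000 -2.0000 4.0000 0.0000]
Step 3: x=[7.0000 6.0000 11.0000 16.0000] v=[10.0000 -2.0000 -2.0000 4.0000]
Step 4: x=[4.0000 8.0000 10.0000 17.0000] v=[-6.0000 4.0000 -2.0000 2.0000]
Step 5: x=[1.0000 9.0000 14.0000 15.0000] v=[-6.0000 2.0000 8.0000 -4.0000]
Step 6: x=[5.0000 8.5000 14.0000 16.0000] v=[8.0000 -1.0000 0.0000 2.0000]
Step 7: x=[7.5000 9.0000 10.5000 19.0000] v=[5.0000 1.0000 -7.0000 6.0000]

Answer: 7.5000 9.0000 10.5000 19.0000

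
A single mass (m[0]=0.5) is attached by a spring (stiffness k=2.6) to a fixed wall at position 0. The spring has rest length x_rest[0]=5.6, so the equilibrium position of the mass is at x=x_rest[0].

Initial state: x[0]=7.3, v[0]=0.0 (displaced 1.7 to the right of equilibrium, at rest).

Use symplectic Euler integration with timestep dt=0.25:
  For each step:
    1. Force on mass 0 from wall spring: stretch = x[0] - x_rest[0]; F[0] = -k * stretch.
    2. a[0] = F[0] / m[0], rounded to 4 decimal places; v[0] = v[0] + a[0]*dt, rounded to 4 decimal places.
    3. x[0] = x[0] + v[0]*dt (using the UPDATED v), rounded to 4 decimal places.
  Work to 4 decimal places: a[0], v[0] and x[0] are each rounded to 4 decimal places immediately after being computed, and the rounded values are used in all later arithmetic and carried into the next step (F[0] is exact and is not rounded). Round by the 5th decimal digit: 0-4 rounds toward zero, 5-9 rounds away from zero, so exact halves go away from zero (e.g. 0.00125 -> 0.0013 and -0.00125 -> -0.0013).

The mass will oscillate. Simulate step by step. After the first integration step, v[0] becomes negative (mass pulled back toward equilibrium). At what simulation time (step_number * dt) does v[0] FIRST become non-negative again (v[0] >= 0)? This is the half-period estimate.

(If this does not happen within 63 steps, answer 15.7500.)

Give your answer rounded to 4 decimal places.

Answer: 1.5000

Derivation:
Step 0: x=[7.3000] v=[0.0000]
Step 1: x=[6.7475] v=[-2.2100]
Step 2: x=[5.8221] v=[-3.7018]
Step 3: x=[4.8245] v=[-3.9905]
Step 4: x=[4.0789] v=[-2.9824]
Step 5: x=[3.8277] v=[-1.0050]
Step 6: x=[4.1525] v=[1.2990]
First v>=0 after going negative at step 6, time=1.5000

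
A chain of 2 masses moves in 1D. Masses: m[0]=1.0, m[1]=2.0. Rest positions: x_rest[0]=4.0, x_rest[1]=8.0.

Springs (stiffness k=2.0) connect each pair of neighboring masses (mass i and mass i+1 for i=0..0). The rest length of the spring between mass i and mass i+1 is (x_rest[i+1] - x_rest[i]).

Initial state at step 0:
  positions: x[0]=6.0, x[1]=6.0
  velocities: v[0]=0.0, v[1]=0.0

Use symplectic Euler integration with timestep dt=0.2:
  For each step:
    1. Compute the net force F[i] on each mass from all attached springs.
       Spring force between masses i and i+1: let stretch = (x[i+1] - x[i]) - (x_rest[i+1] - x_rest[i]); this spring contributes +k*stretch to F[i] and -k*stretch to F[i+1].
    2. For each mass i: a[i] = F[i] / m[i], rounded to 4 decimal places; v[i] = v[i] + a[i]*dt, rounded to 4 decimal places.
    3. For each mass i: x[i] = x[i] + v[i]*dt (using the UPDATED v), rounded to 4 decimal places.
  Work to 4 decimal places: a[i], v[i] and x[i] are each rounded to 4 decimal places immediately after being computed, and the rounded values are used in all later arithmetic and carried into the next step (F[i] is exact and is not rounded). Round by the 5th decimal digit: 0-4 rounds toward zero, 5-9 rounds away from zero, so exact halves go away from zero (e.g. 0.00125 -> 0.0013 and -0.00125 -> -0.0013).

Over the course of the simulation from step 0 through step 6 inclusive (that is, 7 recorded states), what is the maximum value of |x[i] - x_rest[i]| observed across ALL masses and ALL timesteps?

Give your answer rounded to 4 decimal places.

Answer: 2.3949

Derivation:
Step 0: x=[6.0000 6.0000] v=[0.0000 0.0000]
Step 1: x=[5.6800 6.1600] v=[-1.6000 0.8000]
Step 2: x=[5.0784 6.4608] v=[-3.0080 1.5040]
Step 3: x=[4.2674 6.8663] v=[-4.0550 2.0275]
Step 4: x=[3.3443 7.3278] v=[-4.6154 2.3077]
Step 5: x=[2.4199 7.7900] v=[-4.6220 2.3110]
Step 6: x=[1.6051 8.1974] v=[-4.0740 2.0370]
Max displacement = 2.3949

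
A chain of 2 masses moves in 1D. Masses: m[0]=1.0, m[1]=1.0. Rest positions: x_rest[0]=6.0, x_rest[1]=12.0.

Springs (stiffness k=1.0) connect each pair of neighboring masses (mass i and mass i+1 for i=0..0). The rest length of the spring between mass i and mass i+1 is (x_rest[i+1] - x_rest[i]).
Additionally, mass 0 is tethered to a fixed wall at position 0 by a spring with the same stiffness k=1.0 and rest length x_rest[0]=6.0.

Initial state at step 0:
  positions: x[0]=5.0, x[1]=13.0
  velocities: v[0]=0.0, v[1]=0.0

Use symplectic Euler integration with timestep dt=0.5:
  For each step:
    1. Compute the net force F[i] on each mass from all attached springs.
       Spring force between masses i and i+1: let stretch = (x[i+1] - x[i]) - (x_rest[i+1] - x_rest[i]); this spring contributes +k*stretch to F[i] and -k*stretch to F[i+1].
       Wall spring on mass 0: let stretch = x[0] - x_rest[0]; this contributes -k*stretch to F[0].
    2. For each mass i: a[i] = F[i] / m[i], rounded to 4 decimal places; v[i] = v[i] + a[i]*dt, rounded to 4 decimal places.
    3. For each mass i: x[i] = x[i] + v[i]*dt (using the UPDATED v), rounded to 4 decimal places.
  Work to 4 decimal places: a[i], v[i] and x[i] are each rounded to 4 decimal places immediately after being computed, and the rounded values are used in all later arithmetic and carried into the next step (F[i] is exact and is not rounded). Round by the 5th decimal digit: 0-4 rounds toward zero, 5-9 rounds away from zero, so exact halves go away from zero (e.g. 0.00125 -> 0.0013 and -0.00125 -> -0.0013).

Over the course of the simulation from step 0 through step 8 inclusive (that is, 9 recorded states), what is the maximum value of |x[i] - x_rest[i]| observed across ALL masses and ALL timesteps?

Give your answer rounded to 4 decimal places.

Step 0: x=[5.0000 13.0000] v=[0.0000 0.0000]
Step 1: x=[5.7500 12.5000] v=[1.5000 -1.0000]
Step 2: x=[6.7500 11.8125] v=[2.0000 -1.3750]
Step 3: x=[7.3282 11.3594] v=[1.1563 -0.9063]
Step 4: x=[7.0821 11.3985] v=[-0.4922 0.0781]
Step 5: x=[6.1446 11.8585] v=[-1.8751 0.9199]
Step 6: x=[5.0994 12.3900] v=[-2.0905 1.0630]
Step 7: x=[4.6020 12.5989] v=[-0.9949 0.4177]
Step 8: x=[4.9533 12.3085] v=[0.7026 -0.5808]
Max displacement = 1.3980

Answer: 1.3980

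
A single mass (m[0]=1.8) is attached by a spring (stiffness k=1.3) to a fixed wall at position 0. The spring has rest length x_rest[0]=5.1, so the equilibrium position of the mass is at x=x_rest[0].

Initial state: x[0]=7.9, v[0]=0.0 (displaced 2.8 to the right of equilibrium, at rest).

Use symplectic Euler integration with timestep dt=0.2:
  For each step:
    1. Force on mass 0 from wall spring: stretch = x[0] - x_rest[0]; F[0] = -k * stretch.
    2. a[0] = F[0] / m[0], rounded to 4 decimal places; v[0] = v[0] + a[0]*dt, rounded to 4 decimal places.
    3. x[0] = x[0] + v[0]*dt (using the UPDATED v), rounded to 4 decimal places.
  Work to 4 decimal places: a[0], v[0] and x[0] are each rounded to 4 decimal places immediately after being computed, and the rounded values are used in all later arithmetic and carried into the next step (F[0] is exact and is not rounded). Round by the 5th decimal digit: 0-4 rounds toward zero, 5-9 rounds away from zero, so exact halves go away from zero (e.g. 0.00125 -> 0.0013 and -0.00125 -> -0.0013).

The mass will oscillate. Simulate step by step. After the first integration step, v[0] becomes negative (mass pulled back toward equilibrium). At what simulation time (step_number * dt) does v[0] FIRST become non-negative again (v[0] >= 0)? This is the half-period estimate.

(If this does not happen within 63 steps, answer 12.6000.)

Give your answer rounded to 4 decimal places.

Step 0: x=[7.9000] v=[0.0000]
Step 1: x=[7.8191] v=[-0.4044]
Step 2: x=[7.6597] v=[-0.7972]
Step 3: x=[7.4263] v=[-1.1669]
Step 4: x=[7.1257] v=[-1.5029]
Step 5: x=[6.7666] v=[-1.7955]
Step 6: x=[6.3594] v=[-2.0362]
Step 7: x=[5.9158] v=[-2.2181]
Step 8: x=[5.4486] v=[-2.3359]
Step 9: x=[4.9713] v=[-2.3863]
Step 10: x=[4.4978] v=[-2.3677]
Step 11: x=[4.0417] v=[-2.2807]
Step 12: x=[3.6161] v=[-2.1278]
Step 13: x=[3.2334] v=[-1.9135]
Step 14: x=[2.9046] v=[-1.6439]
Step 15: x=[2.6392] v=[-1.3268]
Step 16: x=[2.4449] v=[-0.9714]
Step 17: x=[2.3273] v=[-0.5879]
Step 18: x=[2.2898] v=[-0.1874]
Step 19: x=[2.3335] v=[0.2185]
First v>=0 after going negative at step 19, time=3.8000

Answer: 3.8000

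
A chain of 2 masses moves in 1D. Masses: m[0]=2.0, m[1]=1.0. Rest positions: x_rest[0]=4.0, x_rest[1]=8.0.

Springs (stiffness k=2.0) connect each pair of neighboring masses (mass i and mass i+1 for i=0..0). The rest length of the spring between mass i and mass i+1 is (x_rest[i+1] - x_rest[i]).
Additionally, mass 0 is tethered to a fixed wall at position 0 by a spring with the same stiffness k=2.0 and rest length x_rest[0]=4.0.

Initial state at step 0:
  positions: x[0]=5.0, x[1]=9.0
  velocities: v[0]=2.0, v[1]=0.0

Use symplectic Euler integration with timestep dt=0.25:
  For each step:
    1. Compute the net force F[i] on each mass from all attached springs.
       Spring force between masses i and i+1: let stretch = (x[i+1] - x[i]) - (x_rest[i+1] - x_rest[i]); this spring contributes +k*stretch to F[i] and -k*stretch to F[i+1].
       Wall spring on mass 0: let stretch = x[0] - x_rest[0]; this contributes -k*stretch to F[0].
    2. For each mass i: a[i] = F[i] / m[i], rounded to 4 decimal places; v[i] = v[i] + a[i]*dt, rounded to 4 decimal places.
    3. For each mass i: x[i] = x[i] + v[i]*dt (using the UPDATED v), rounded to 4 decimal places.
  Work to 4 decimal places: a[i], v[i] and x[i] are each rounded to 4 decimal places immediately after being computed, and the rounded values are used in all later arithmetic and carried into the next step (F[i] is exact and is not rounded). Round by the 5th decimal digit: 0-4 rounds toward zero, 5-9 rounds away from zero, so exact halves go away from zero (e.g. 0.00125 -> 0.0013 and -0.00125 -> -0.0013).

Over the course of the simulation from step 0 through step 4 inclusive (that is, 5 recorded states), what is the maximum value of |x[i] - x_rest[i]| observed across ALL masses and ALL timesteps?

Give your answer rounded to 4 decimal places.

Step 0: x=[5.0000 9.0000] v=[2.0000 0.0000]
Step 1: x=[5.4375 9.0000] v=[1.7500 0.0000]
Step 2: x=[5.7578 9.0547] v=[1.2813 0.2188]
Step 3: x=[5.9243 9.1973] v=[0.6661 0.5704]
Step 4: x=[5.9251 9.4308] v=[0.0033 0.9339]
Max displacement = 1.9251

Answer: 1.9251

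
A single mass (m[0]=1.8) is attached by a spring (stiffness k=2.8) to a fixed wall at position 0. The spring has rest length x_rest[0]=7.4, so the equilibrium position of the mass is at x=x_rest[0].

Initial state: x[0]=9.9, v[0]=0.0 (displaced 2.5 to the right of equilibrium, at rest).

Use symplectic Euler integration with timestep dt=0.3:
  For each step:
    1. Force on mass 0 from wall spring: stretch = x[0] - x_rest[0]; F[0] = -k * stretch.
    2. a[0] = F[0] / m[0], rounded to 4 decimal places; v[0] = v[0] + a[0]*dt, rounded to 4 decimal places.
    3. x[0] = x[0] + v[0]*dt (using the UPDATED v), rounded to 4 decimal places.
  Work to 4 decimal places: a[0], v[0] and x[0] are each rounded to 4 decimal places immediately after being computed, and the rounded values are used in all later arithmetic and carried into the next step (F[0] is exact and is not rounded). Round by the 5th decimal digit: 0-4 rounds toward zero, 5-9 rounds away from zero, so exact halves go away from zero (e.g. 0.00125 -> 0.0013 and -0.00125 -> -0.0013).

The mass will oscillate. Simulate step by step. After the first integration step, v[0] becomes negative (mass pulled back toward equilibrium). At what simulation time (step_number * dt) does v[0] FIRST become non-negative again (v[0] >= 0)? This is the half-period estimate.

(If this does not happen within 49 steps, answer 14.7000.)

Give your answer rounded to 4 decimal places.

Step 0: x=[9.9000] v=[0.0000]
Step 1: x=[9.5500] v=[-1.1667]
Step 2: x=[8.8990] v=[-2.1700]
Step 3: x=[8.0382] v=[-2.8695]
Step 4: x=[7.0880] v=[-3.1673]
Step 5: x=[6.1815] v=[-3.0217]
Step 6: x=[5.4456] v=[-2.4531]
Step 7: x=[4.9833] v=[-1.5410]
Step 8: x=[4.8593] v=[-0.4132]
Step 9: x=[5.0911] v=[0.7725]
First v>=0 after going negative at step 9, time=2.7000

Answer: 2.7000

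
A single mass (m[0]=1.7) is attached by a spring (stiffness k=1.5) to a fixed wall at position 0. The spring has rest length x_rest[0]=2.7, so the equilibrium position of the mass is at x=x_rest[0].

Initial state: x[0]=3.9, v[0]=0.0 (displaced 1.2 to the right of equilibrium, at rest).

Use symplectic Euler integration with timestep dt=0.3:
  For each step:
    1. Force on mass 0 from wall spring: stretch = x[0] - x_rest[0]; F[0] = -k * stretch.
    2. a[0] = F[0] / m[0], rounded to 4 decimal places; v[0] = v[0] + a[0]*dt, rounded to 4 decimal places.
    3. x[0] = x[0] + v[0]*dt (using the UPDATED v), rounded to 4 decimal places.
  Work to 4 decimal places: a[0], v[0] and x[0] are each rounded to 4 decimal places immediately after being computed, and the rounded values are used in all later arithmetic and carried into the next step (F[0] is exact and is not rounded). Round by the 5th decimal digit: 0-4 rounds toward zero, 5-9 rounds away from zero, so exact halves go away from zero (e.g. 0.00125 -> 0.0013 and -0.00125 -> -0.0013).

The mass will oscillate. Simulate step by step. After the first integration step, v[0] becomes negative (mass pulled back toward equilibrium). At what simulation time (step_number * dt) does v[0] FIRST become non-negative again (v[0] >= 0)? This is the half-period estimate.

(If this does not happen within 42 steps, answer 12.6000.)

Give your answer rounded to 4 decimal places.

Step 0: x=[3.9000] v=[0.0000]
Step 1: x=[3.8047] v=[-0.3176]
Step 2: x=[3.6217] v=[-0.6100]
Step 3: x=[3.3655] v=[-0.8540]
Step 4: x=[3.0564] v=[-1.0302]
Step 5: x=[2.7190] v=[-1.1246]
Step 6: x=[2.3801] v=[-1.1296]
Step 7: x=[2.0666] v=[-1.0449]
Step 8: x=[1.8034] v=[-0.8772]
Step 9: x=[1.6114] v=[-0.6399]
Step 10: x=[1.5059] v=[-0.3518]
Step 11: x=[1.4952] v=[-0.0357]
Step 12: x=[1.5802] v=[0.2832]
First v>=0 after going negative at step 12, time=3.6000

Answer: 3.6000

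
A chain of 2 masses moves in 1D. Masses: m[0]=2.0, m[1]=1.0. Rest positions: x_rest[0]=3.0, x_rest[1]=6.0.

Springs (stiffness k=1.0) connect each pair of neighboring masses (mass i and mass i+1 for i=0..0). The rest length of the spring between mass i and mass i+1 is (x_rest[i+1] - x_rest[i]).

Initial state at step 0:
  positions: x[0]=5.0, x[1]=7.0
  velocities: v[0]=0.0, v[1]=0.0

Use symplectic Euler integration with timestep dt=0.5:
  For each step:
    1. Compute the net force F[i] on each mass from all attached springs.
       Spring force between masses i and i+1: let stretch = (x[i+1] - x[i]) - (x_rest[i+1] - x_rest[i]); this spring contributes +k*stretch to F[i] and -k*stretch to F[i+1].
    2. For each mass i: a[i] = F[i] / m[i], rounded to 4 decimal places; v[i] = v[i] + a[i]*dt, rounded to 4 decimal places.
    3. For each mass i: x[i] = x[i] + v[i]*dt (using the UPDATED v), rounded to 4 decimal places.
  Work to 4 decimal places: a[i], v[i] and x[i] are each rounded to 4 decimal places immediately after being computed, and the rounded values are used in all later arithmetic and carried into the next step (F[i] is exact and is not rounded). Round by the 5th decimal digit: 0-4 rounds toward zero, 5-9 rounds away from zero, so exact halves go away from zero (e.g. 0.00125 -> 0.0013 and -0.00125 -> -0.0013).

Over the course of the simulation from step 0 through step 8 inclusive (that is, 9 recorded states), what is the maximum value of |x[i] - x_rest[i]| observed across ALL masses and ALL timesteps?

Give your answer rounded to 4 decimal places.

Step 0: x=[5.0000 7.0000] v=[0.0000 0.0000]
Step 1: x=[4.8750 7.2500] v=[-0.2500 0.5000]
Step 2: x=[4.6719 7.6563] v=[-0.4063 0.8125]
Step 3: x=[4.4668 8.0665] v=[-0.4102 0.8203]
Step 4: x=[4.3367 8.3268] v=[-0.2603 0.5205]
Step 5: x=[4.3303 8.3396] v=[-0.0128 0.0255]
Step 6: x=[4.4501 8.1000] v=[0.2396 -0.4792]
Step 7: x=[4.6512 7.6979] v=[0.4021 -0.8042]
Step 8: x=[4.8581 7.2841] v=[0.4138 -0.8276]
Max displacement = 2.3396

Answer: 2.3396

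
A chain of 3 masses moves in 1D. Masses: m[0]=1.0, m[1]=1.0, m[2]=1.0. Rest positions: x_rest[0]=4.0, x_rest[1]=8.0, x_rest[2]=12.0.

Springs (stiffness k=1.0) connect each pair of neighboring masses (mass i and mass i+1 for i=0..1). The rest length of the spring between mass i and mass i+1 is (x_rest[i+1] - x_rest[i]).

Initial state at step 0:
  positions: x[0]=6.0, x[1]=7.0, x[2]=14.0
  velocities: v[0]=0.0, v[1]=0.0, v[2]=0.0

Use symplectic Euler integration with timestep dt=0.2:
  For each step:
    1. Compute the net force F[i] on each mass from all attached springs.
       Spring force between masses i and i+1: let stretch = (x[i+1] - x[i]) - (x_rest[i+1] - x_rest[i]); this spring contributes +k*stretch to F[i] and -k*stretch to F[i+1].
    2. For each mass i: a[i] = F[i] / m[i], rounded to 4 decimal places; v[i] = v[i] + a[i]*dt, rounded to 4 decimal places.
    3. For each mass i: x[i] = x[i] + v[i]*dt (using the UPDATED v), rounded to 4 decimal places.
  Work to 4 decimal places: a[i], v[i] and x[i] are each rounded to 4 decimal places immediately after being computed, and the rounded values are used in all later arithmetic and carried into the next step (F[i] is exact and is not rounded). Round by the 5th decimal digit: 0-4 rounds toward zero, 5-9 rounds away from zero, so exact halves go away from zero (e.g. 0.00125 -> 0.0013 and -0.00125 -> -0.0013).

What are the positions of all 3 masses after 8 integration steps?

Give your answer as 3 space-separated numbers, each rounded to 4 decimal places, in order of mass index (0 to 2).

Step 0: x=[6.0000 7.0000 14.0000] v=[0.0000 0.0000 0.0000]
Step 1: x=[5.8800 7.2400 13.8800] v=[-0.6000 1.2000 -0.6000]
Step 2: x=[5.6544 7.6912 13.6544] v=[-1.1280 2.2560 -1.1280]
Step 3: x=[5.3503 8.2995 13.3503] v=[-1.5206 3.0413 -1.5206]
Step 4: x=[5.0041 8.9918 13.0041] v=[-1.7308 3.4616 -1.7308]
Step 5: x=[4.6574 9.6851 12.6574] v=[-1.7333 3.4665 -1.7333]
Step 6: x=[4.3518 10.2962 12.3518] v=[-1.5278 3.0554 -1.5278]
Step 7: x=[4.1240 10.7517 12.1240] v=[-1.1389 2.2776 -1.1389]
Step 8: x=[4.0013 10.9970 12.0013] v=[-0.6134 1.2265 -0.6134]

Answer: 4.0013 10.9970 12.0013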